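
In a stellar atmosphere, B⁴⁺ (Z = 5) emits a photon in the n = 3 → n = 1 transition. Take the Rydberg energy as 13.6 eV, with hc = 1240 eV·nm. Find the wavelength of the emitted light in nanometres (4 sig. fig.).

4.103 nm

For Z = 5 the level energies scale as Z², so the effective Rydberg energy is 13.6 × 25 = 340.0 eV.
ΔE = 340.0 × (1/1² − 1/3²) = 340.0 × 0.8889 = 302.2 eV.
λ = hc/ΔE = 1240 / 302.2 = 4.103 nm.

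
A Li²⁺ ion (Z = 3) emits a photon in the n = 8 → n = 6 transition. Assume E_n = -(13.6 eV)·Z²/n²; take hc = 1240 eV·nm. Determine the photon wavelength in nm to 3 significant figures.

834 nm

For Z = 3 the level energies scale as Z², so the effective Rydberg energy is 13.6 × 9 = 122.4 eV.
ΔE = 122.4 × (1/6² − 1/8²) = 122.4 × 0.01215 = 1.488 eV.
λ = hc/ΔE = 1240 / 1.488 = 834 nm.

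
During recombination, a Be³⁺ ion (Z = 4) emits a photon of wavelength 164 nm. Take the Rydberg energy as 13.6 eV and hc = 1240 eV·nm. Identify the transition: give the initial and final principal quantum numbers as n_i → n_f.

The photon energy is ΔE = hc/λ = 1240 / 164 = 7.561 eV.
With Z = 4, ΔE = 217.6 × (1/n_f² − 1/n_i²), so 1/n_f² − 1/n_i² = 0.03475.
Trying n_f = 4 gives 1/n_i² = 0.02775, i.e. n_i ≈ 6; this pair matches.

n_i = 6, n_f = 4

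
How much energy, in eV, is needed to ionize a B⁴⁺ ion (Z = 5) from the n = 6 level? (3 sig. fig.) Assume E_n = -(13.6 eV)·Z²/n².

E_n = −13.6 Z²/n² = −340.0/n² eV for Z = 5.
E_6 = −340.0/36 = −9.44 eV, so ionization (to E = 0) requires 9.44 eV.

9.44 eV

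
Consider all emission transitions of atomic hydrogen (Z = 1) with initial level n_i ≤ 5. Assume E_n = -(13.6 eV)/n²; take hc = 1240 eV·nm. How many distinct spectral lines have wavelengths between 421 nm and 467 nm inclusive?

1

Enumerate all n_i → n_f pairs with 1 ≤ n_f < n_i ≤ 5 and compute λ = 1240 / [13.6·1·(1/n_f² − 1/n_i²)].
Lines falling in [421, 467] nm: 5→2 (434.2 nm).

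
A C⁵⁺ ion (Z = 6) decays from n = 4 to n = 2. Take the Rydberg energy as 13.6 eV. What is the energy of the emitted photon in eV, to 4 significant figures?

The Bohr energies scale as Z², so for Z = 6: E_n = −489.6/n² eV.
E_4 = −489.6/16 = −30.60 eV and E_2 = −489.6/4 = −122.4 eV.
The photon energy is |E_4 − E_2| = 91.80 eV.

91.80 eV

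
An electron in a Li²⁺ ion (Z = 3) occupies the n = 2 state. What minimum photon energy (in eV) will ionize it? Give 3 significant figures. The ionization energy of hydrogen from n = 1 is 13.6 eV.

E_n = −13.6 Z²/n² = −122.4/n² eV for Z = 3.
E_2 = −122.4/4 = −30.6 eV, so ionization (to E = 0) requires 30.6 eV.

30.6 eV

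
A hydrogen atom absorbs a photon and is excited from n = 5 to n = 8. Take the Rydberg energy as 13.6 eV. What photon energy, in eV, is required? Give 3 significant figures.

0.332 eV

E_8 = −13.60/64 = −0.2125 eV and E_5 = −13.60/25 = −0.5440 eV.
The photon energy is |E_8 − E_5| = 0.332 eV.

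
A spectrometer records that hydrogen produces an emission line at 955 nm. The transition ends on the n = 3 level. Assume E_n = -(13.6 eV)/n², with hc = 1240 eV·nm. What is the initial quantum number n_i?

n_i = 8

The photon energy is ΔE = hc/λ = 1240 / 955 = 1.298 eV.
With Z = 1, ΔE = 13.60 × (1/n_f² − 1/n_i²), so 1/n_f² − 1/n_i² = 0.09547.
With n_f = 3: 1/n_i² = 1/9 − 0.09547 = 0.01564, so n_i ≈ 8.00.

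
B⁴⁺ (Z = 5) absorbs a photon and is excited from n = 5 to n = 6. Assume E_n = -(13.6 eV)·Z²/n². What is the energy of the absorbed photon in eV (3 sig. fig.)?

The Bohr energies scale as Z², so for Z = 5: E_n = −340.0/n² eV.
E_6 = −340.0/36 = −9.444 eV and E_5 = −340.0/25 = −13.60 eV.
The photon energy is |E_6 − E_5| = 4.16 eV.

4.16 eV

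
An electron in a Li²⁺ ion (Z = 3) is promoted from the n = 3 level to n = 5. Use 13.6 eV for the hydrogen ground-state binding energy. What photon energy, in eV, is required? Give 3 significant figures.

8.70 eV

The Bohr energies scale as Z², so for Z = 3: E_n = −122.4/n² eV.
E_5 = −122.4/25 = −4.896 eV and E_3 = −122.4/9 = −13.60 eV.
The photon energy is |E_5 − E_3| = 8.70 eV.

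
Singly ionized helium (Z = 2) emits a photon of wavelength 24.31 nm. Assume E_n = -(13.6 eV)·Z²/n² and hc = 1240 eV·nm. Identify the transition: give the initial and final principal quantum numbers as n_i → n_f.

n_i = 4, n_f = 1

The photon energy is ΔE = hc/λ = 1240 / 24.31 = 51.01 eV.
With Z = 2, ΔE = 54.40 × (1/n_f² − 1/n_i²), so 1/n_f² − 1/n_i² = 0.9376.
Trying n_f = 1 gives 1/n_i² = 0.06236, i.e. n_i ≈ 4; this pair matches.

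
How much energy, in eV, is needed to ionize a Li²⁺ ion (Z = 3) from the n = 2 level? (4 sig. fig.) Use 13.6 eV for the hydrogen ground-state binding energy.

30.60 eV

E_n = −13.6 Z²/n² = −122.4/n² eV for Z = 3.
E_2 = −122.4/4 = −30.60 eV, so ionization (to E = 0) requires 30.60 eV.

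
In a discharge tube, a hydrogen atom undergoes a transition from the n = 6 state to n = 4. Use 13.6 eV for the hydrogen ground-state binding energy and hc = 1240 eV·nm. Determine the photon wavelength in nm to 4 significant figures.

ΔE = 13.60 × (1/4² − 1/6²) = 13.60 × 0.03472 = 0.4722 eV.
λ = hc/ΔE = 1240 / 0.4722 = 2626 nm.
This line belongs to the Brackett series.

2626 nm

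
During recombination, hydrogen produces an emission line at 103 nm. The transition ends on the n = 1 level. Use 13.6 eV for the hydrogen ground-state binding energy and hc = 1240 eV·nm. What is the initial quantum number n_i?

The photon energy is ΔE = hc/λ = 1240 / 103 = 12.04 eV.
With Z = 1, ΔE = 13.60 × (1/n_f² − 1/n_i²), so 1/n_f² − 1/n_i² = 0.8852.
With n_f = 1: 1/n_i² = 1/1 − 0.8852 = 0.1148, so n_i ≈ 2.95.

n_i = 3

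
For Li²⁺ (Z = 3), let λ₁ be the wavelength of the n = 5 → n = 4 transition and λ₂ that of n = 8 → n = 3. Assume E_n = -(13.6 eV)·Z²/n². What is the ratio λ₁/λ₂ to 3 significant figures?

λ ∝ 1/ΔE ∝ 1/(1/n_f² − 1/n_i²), and the Z² and hc factors cancel in the ratio.
λ₁/λ₂ = (1/3² − 1/8²)/(1/4² − 1/5²) = 0.09549/0.02250 = 4.24.

4.24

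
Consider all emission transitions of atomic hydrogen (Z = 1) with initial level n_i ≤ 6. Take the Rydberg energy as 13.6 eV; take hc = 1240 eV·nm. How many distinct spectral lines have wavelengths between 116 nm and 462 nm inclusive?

3

Enumerate all n_i → n_f pairs with 1 ≤ n_f < n_i ≤ 6 and compute λ = 1240 / [13.6·1·(1/n_f² − 1/n_i²)].
Lines falling in [116, 462] nm: 2→1 (121.6 nm), 6→2 (410.3 nm), 5→2 (434.2 nm).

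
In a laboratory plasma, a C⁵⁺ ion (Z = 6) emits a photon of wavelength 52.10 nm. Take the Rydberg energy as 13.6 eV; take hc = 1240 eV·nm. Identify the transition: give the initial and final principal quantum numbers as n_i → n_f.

The photon energy is ΔE = hc/λ = 1240 / 52.10 = 23.80 eV.
With Z = 6, ΔE = 489.6 × (1/n_f² − 1/n_i²), so 1/n_f² − 1/n_i² = 0.04861.
Trying n_f = 3 gives 1/n_i² = 0.06250, i.e. n_i ≈ 4; this pair matches.

n_i = 4, n_f = 3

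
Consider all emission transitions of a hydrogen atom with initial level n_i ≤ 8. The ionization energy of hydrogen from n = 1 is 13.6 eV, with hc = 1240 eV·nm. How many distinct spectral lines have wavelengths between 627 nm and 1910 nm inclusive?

Enumerate all n_i → n_f pairs with 1 ≤ n_f < n_i ≤ 8 and compute λ = 1240 / [13.6·1·(1/n_f² − 1/n_i²)].
Lines falling in [627, 1910] nm: 3→2 (656.5 nm), 8→3 (954.9 nm), 7→3 (1005 nm), 6→3 (1094 nm), 5→3 (1282 nm), 4→3 (1876 nm).

6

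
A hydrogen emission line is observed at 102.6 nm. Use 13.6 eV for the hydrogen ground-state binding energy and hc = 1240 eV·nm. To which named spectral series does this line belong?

Lyman

ΔE = 1240/102.6 = 12.09 eV.
This matches 13.6 × (1/1² − 1/3²), so n_f = 1: the Lyman series.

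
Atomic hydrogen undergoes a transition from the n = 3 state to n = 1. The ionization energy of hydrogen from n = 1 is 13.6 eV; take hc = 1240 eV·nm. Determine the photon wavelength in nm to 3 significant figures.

ΔE = 13.60 × (1/1² − 1/3²) = 13.60 × 0.8889 = 12.09 eV.
λ = hc/ΔE = 1240 / 12.09 = 103 nm.
This line belongs to the Lyman series.

103 nm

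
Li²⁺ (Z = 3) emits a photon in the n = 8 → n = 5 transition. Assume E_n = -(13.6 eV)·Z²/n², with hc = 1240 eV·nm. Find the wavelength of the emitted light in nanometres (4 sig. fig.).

For Z = 3 the level energies scale as Z², so the effective Rydberg energy is 13.6 × 9 = 122.4 eV.
ΔE = 122.4 × (1/5² − 1/8²) = 122.4 × 0.02438 = 2.984 eV.
λ = hc/ΔE = 1240 / 2.984 = 415.6 nm.

415.6 nm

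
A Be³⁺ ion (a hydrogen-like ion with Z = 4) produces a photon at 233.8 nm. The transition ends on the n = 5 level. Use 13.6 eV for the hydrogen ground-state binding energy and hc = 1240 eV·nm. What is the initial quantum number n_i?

n_i = 8

The photon energy is ΔE = hc/λ = 1240 / 233.8 = 5.304 eV.
With Z = 4, ΔE = 217.6 × (1/n_f² − 1/n_i²), so 1/n_f² − 1/n_i² = 0.02437.
With n_f = 5: 1/n_i² = 1/25 − 0.02437 = 0.01563, so n_i ≈ 8.00.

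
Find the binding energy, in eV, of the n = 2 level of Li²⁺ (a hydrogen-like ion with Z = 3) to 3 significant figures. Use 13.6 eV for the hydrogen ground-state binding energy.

E_n = −13.6 Z²/n² = −122.4/n² eV for Z = 3.
E_2 = −122.4/4 = −30.6 eV, so ionization (to E = 0) requires 30.6 eV.

30.6 eV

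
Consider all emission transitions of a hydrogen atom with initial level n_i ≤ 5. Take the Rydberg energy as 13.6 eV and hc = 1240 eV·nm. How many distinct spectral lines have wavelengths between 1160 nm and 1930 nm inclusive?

Enumerate all n_i → n_f pairs with 1 ≤ n_f < n_i ≤ 5 and compute λ = 1240 / [13.6·1·(1/n_f² − 1/n_i²)].
Lines falling in [1160, 1930] nm: 5→3 (1282 nm), 4→3 (1876 nm).

2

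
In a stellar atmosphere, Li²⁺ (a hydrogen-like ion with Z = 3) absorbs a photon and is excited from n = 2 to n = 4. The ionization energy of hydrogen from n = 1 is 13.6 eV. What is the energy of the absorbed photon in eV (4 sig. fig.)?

The Bohr energies scale as Z², so for Z = 3: E_n = −122.4/n² eV.
E_4 = −122.4/16 = −7.650 eV and E_2 = −122.4/4 = −30.60 eV.
The photon energy is |E_4 − E_2| = 22.95 eV.

22.95 eV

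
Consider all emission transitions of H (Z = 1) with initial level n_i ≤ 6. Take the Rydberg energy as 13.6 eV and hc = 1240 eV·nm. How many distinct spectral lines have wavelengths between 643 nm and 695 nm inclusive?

Enumerate all n_i → n_f pairs with 1 ≤ n_f < n_i ≤ 6 and compute λ = 1240 / [13.6·1·(1/n_f² − 1/n_i²)].
Lines falling in [643, 695] nm: 3→2 (656.5 nm).

1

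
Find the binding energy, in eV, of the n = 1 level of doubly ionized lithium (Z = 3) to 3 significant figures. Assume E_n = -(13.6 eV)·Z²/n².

122 eV

E_n = −13.6 Z²/n² = −122.4/n² eV for Z = 3.
E_1 = −122.4/1 = −122 eV, so ionization (to E = 0) requires 122 eV.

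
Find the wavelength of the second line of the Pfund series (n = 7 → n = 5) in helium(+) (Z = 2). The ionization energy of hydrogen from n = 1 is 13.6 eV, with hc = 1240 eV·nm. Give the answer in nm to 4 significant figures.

1163 nm

The Pfund series terminates on n_f = 5; the second line has n_i = 5+2 = 7.
ΔE = 54.40 × (1/5² − 1/7²) = 1.066 eV.
λ = 1240 / 1.066 = 1163 nm.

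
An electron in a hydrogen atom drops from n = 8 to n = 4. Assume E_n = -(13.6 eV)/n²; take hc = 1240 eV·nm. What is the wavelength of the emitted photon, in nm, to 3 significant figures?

1950 nm

ΔE = 13.60 × (1/4² − 1/8²) = 13.60 × 0.04688 = 0.6375 eV.
λ = hc/ΔE = 1240 / 0.6375 = 1950 nm.
This line belongs to the Brackett series.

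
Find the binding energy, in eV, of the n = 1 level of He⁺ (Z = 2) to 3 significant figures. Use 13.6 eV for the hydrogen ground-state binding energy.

E_n = −13.6 Z²/n² = −54.40/n² eV for Z = 2.
E_1 = −54.40/1 = −54.4 eV, so ionization (to E = 0) requires 54.4 eV.

54.4 eV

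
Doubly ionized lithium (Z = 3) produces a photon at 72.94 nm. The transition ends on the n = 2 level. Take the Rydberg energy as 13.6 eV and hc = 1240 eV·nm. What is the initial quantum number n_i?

n_i = 3

The photon energy is ΔE = hc/λ = 1240 / 72.94 = 17.00 eV.
With Z = 3, ΔE = 122.4 × (1/n_f² − 1/n_i²), so 1/n_f² − 1/n_i² = 0.1389.
With n_f = 2: 1/n_i² = 1/4 − 0.1389 = 0.1111, so n_i ≈ 3.00.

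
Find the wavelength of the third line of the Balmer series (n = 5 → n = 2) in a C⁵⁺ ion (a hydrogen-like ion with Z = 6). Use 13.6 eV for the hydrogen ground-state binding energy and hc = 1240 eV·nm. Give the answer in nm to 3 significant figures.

12.1 nm

The Balmer series terminates on n_f = 2; the third line has n_i = 2+3 = 5.
ΔE = 489.6 × (1/2² − 1/5²) = 102.8 eV.
λ = 1240 / 102.8 = 12.1 nm.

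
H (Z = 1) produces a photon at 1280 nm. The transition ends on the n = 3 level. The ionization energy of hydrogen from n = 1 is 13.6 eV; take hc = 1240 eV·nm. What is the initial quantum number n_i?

n_i = 5

The photon energy is ΔE = hc/λ = 1240 / 1280 = 0.9688 eV.
With Z = 1, ΔE = 13.60 × (1/n_f² − 1/n_i²), so 1/n_f² − 1/n_i² = 0.07123.
With n_f = 3: 1/n_i² = 1/9 − 0.07123 = 0.03988, so n_i ≈ 5.01.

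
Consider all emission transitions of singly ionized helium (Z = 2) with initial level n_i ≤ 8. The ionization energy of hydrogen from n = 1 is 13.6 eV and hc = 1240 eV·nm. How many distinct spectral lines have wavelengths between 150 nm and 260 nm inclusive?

3

Enumerate all n_i → n_f pairs with 1 ≤ n_f < n_i ≤ 8 and compute λ = 1240 / [13.6·4·(1/n_f² − 1/n_i²)].
Lines falling in [150, 260] nm: 3→2 (164.1 nm), 8→3 (238.7 nm), 7→3 (251.3 nm).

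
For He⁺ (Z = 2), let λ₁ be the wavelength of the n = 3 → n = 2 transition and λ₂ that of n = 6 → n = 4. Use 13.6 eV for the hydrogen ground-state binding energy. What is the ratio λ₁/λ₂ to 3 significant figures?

λ ∝ 1/ΔE ∝ 1/(1/n_f² − 1/n_i²), and the Z² and hc factors cancel in the ratio.
λ₁/λ₂ = (1/4² − 1/6²)/(1/2² − 1/3²) = 0.03472/0.1389 = 0.250.

0.250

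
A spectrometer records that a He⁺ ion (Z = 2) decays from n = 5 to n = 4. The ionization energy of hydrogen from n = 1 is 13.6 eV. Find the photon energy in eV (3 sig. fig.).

1.22 eV

The Bohr energies scale as Z², so for Z = 2: E_n = −54.40/n² eV.
E_5 = −54.40/25 = −2.176 eV and E_4 = −54.40/16 = −3.400 eV.
The photon energy is |E_5 − E_4| = 1.22 eV.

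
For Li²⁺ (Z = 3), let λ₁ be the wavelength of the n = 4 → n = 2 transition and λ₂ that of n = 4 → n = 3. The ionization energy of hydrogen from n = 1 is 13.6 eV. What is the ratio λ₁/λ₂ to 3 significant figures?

λ ∝ 1/ΔE ∝ 1/(1/n_f² − 1/n_i²), and the Z² and hc factors cancel in the ratio.
λ₁/λ₂ = (1/3² − 1/4²)/(1/2² − 1/4²) = 0.04861/0.1875 = 0.259.

0.259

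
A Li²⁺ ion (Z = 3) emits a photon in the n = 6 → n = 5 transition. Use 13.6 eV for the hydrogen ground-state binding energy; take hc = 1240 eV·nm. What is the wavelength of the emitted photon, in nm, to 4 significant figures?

For Z = 3 the level energies scale as Z², so the effective Rydberg energy is 13.6 × 9 = 122.4 eV.
ΔE = 122.4 × (1/5² − 1/6²) = 122.4 × 0.01222 = 1.496 eV.
λ = hc/ΔE = 1240 / 1.496 = 828.9 nm.

828.9 nm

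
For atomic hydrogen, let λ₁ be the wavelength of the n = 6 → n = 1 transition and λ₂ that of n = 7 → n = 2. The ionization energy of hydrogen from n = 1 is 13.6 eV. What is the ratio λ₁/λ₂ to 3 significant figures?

λ ∝ 1/ΔE ∝ 1/(1/n_f² − 1/n_i²), and the Z² and hc factors cancel in the ratio.
λ₁/λ₂ = (1/2² − 1/7²)/(1/1² − 1/6²) = 0.2296/0.9722 = 0.236.

0.236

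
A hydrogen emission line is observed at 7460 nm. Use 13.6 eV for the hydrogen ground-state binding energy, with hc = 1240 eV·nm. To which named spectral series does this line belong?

Pfund

ΔE = 1240/7460 = 0.1662 eV.
This matches 13.6 × (1/5² − 1/6²), so n_f = 5: the Pfund series.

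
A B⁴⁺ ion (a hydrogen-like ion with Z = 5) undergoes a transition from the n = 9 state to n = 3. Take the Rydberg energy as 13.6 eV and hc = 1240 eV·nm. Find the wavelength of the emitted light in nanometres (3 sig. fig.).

36.9 nm

For Z = 5 the level energies scale as Z², so the effective Rydberg energy is 13.6 × 25 = 340.0 eV.
ΔE = 340.0 × (1/3² − 1/9²) = 340.0 × 0.09877 = 33.58 eV.
λ = hc/ΔE = 1240 / 33.58 = 36.9 nm.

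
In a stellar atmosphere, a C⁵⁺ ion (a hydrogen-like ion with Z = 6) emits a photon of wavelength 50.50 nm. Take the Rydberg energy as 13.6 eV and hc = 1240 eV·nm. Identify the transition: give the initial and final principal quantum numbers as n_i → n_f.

n_i = 9, n_f = 4

The photon energy is ΔE = hc/λ = 1240 / 50.50 = 24.55 eV.
With Z = 6, ΔE = 489.6 × (1/n_f² − 1/n_i²), so 1/n_f² − 1/n_i² = 0.05015.
Trying n_f = 4 gives 1/n_i² = 0.01235, i.e. n_i ≈ 9; this pair matches.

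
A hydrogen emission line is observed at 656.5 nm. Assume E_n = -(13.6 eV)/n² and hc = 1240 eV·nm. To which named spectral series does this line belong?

ΔE = 1240/656.5 = 1.889 eV.
This matches 13.6 × (1/2² − 1/3²), so n_f = 2: the Balmer series.

Balmer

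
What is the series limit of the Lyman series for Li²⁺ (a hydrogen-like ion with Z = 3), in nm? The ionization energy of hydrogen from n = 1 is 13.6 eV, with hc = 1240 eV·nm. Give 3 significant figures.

10.1 nm

The Lyman series has lower level n_f = 1; the series limit corresponds to n_i → ∞.
ΔE_max = 13.6 × 9 / 1² = 122.4 eV.
λ_min = 1240 / 122.4 = 10.1 nm.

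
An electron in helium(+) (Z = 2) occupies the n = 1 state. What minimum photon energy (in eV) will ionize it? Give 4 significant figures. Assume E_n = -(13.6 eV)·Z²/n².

E_n = −13.6 Z²/n² = −54.40/n² eV for Z = 2.
E_1 = −54.40/1 = −54.40 eV, so ionization (to E = 0) requires 54.40 eV.

54.40 eV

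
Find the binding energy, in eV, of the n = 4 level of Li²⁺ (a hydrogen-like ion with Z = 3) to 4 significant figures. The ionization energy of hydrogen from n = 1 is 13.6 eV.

E_n = −13.6 Z²/n² = −122.4/n² eV for Z = 3.
E_4 = −122.4/16 = −7.650 eV, so ionization (to E = 0) requires 7.650 eV.

7.650 eV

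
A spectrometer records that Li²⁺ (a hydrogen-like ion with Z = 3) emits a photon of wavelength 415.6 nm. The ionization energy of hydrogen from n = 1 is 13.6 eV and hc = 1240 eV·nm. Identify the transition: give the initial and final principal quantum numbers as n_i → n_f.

The photon energy is ΔE = hc/λ = 1240 / 415.6 = 2.984 eV.
With Z = 3, ΔE = 122.4 × (1/n_f² − 1/n_i²), so 1/n_f² − 1/n_i² = 0.02438.
Trying n_f = 5 gives 1/n_i² = 0.01562, i.e. n_i ≈ 8; this pair matches.

n_i = 8, n_f = 5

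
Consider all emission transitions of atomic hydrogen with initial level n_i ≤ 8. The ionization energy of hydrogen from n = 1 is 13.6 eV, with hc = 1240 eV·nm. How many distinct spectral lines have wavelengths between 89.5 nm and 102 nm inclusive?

Enumerate all n_i → n_f pairs with 1 ≤ n_f < n_i ≤ 8 and compute λ = 1240 / [13.6·1·(1/n_f² − 1/n_i²)].
Lines falling in [89.5, 102] nm: 8→1 (92.62 nm), 7→1 (93.08 nm), 6→1 (93.78 nm), 5→1 (94.98 nm), 4→1 (97.25 nm).

5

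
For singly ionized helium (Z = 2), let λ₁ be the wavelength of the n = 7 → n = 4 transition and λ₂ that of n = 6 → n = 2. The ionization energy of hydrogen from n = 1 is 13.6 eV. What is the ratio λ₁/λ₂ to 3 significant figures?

λ ∝ 1/ΔE ∝ 1/(1/n_f² − 1/n_i²), and the Z² and hc factors cancel in the ratio.
λ₁/λ₂ = (1/2² − 1/6²)/(1/4² − 1/7²) = 0.2222/0.04209 = 5.28.

5.28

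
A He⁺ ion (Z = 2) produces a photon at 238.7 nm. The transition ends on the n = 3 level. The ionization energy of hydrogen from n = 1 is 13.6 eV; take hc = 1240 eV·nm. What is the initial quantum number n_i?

The photon energy is ΔE = hc/λ = 1240 / 238.7 = 5.195 eV.
With Z = 2, ΔE = 54.40 × (1/n_f² − 1/n_i²), so 1/n_f² − 1/n_i² = 0.09549.
With n_f = 3: 1/n_i² = 1/9 − 0.09549 = 0.01562, so n_i ≈ 8.00.

n_i = 8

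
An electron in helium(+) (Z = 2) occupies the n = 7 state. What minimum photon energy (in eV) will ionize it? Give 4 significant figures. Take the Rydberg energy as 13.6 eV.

1.110 eV

E_n = −13.6 Z²/n² = −54.40/n² eV for Z = 2.
E_7 = −54.40/49 = −1.110 eV, so ionization (to E = 0) requires 1.110 eV.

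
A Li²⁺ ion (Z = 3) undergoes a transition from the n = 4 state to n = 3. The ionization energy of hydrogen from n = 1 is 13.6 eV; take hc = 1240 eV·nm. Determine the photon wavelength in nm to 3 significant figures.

For Z = 3 the level energies scale as Z², so the effective Rydberg energy is 13.6 × 9 = 122.4 eV.
ΔE = 122.4 × (1/3² − 1/4²) = 122.4 × 0.04861 = 5.950 eV.
λ = hc/ΔE = 1240 / 5.950 = 208 nm.

208 nm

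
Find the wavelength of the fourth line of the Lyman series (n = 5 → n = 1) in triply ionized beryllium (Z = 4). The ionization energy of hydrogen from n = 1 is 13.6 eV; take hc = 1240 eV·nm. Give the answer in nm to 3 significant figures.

The Lyman series terminates on n_f = 1; the fourth line has n_i = 1+4 = 5.
ΔE = 217.6 × (1/1² − 1/5²) = 208.9 eV.
λ = 1240 / 208.9 = 5.94 nm.

5.94 nm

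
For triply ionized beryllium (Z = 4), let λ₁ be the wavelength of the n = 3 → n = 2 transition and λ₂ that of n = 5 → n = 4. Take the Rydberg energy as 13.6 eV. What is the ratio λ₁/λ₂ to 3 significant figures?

λ ∝ 1/ΔE ∝ 1/(1/n_f² − 1/n_i²), and the Z² and hc factors cancel in the ratio.
λ₁/λ₂ = (1/4² − 1/5²)/(1/2² − 1/3²) = 0.02250/0.1389 = 0.162.

0.162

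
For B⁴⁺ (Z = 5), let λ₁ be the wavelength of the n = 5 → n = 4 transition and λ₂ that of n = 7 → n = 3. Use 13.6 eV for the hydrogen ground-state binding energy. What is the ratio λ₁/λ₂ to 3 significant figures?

4.03

λ ∝ 1/ΔE ∝ 1/(1/n_f² − 1/n_i²), and the Z² and hc factors cancel in the ratio.
λ₁/λ₂ = (1/3² − 1/7²)/(1/4² − 1/5²) = 0.09070/0.02250 = 4.03.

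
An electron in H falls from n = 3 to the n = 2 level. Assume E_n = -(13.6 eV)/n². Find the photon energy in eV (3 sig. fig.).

1.89 eV

E_3 = −13.60/9 = −1.511 eV and E_2 = −13.60/4 = −3.400 eV.
The photon energy is |E_3 − E_2| = 1.89 eV.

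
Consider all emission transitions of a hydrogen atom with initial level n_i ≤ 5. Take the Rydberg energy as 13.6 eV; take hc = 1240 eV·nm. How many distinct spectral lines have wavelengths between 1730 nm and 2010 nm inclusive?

1

Enumerate all n_i → n_f pairs with 1 ≤ n_f < n_i ≤ 5 and compute λ = 1240 / [13.6·1·(1/n_f² − 1/n_i²)].
Lines falling in [1730, 2010] nm: 4→3 (1876 nm).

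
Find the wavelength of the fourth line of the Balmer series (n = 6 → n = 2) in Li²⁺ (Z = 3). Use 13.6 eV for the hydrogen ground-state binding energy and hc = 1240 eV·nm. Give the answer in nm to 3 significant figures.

45.6 nm

The Balmer series terminates on n_f = 2; the fourth line has n_i = 2+4 = 6.
ΔE = 122.4 × (1/2² − 1/6²) = 27.20 eV.
λ = 1240 / 27.20 = 45.6 nm.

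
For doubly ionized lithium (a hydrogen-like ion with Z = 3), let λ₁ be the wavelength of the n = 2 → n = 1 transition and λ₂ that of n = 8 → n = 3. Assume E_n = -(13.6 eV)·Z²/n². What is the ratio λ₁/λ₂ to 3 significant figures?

0.127

λ ∝ 1/ΔE ∝ 1/(1/n_f² − 1/n_i²), and the Z² and hc factors cancel in the ratio.
λ₁/λ₂ = (1/3² − 1/8²)/(1/1² − 1/2²) = 0.09549/0.7500 = 0.127.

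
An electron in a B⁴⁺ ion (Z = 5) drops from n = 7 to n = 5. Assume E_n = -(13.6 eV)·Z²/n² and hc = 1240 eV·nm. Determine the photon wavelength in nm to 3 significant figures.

For Z = 5 the level energies scale as Z², so the effective Rydberg energy is 13.6 × 25 = 340.0 eV.
ΔE = 340.0 × (1/5² − 1/7²) = 340.0 × 0.01959 = 6.661 eV.
λ = hc/ΔE = 1240 / 6.661 = 186 nm.

186 nm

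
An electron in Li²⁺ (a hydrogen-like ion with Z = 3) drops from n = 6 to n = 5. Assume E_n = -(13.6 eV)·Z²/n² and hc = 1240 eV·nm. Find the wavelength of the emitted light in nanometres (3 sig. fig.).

829 nm

For Z = 3 the level energies scale as Z², so the effective Rydberg energy is 13.6 × 9 = 122.4 eV.
ΔE = 122.4 × (1/5² − 1/6²) = 122.4 × 0.01222 = 1.496 eV.
λ = hc/ΔE = 1240 / 1.496 = 829 nm.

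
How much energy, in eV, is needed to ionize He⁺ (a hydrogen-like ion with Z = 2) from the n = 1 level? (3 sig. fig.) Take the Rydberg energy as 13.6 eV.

E_n = −13.6 Z²/n² = −54.40/n² eV for Z = 2.
E_1 = −54.40/1 = −54.4 eV, so ionization (to E = 0) requires 54.4 eV.

54.4 eV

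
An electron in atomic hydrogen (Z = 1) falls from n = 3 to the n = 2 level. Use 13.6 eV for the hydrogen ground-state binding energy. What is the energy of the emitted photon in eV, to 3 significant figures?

1.89 eV

E_3 = −13.60/9 = −1.511 eV and E_2 = −13.60/4 = −3.400 eV.
The photon energy is |E_3 − E_2| = 1.89 eV.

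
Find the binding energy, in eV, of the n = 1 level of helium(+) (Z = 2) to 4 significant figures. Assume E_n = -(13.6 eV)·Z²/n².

E_n = −13.6 Z²/n² = −54.40/n² eV for Z = 2.
E_1 = −54.40/1 = −54.40 eV, so ionization (to E = 0) requires 54.40 eV.

54.40 eV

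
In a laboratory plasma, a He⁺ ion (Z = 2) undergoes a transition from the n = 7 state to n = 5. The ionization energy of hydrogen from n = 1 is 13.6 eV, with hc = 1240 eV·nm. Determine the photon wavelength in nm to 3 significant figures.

For Z = 2 the level energies scale as Z², so the effective Rydberg energy is 13.6 × 4 = 54.40 eV.
ΔE = 54.40 × (1/5² − 1/7²) = 54.40 × 0.01959 = 1.066 eV.
λ = hc/ΔE = 1240 / 1.066 = 1160 nm.

1160 nm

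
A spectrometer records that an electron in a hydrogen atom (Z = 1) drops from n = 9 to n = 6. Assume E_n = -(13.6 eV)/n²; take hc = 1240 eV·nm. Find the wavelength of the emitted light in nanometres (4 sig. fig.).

ΔE = 13.60 × (1/6² − 1/9²) = 13.60 × 0.01543 = 0.2099 eV.
λ = hc/ΔE = 1240 / 0.2099 = 5908 nm.

5908 nm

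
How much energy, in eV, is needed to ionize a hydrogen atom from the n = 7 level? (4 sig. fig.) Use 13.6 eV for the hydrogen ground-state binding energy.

E_7 = −13.60/49 = −0.2776 eV, so ionization (to E = 0) requires 0.2776 eV.

0.2776 eV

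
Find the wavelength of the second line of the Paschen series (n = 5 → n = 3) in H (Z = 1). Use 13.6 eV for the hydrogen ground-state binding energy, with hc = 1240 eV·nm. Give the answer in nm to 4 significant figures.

The Paschen series terminates on n_f = 3; the second line has n_i = 3+2 = 5.
ΔE = 13.60 × (1/3² − 1/5²) = 0.9671 eV.
λ = 1240 / 0.9671 = 1282 nm.

1282 nm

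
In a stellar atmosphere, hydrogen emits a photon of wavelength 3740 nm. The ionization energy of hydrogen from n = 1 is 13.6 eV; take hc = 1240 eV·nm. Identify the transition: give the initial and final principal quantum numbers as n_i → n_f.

The photon energy is ΔE = hc/λ = 1240 / 3740 = 0.3316 eV.
With Z = 1, ΔE = 13.60 × (1/n_f² − 1/n_i²), so 1/n_f² − 1/n_i² = 0.02438.
Trying n_f = 5 gives 1/n_i² = 0.01562, i.e. n_i ≈ 8; this pair matches.

n_i = 8, n_f = 5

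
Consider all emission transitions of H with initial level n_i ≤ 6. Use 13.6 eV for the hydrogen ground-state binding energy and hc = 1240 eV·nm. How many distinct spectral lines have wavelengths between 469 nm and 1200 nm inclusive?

Enumerate all n_i → n_f pairs with 1 ≤ n_f < n_i ≤ 6 and compute λ = 1240 / [13.6·1·(1/n_f² − 1/n_i²)].
Lines falling in [469, 1200] nm: 4→2 (486.3 nm), 3→2 (656.5 nm), 6→3 (1094 nm).

3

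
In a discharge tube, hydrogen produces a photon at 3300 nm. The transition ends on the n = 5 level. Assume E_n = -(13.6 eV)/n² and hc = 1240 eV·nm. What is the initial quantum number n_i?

The photon energy is ΔE = hc/λ = 1240 / 3300 = 0.3758 eV.
With Z = 1, ΔE = 13.60 × (1/n_f² − 1/n_i²), so 1/n_f² − 1/n_i² = 0.02763.
With n_f = 5: 1/n_i² = 1/25 − 0.02763 = 0.01237, so n_i ≈ 8.99.

n_i = 9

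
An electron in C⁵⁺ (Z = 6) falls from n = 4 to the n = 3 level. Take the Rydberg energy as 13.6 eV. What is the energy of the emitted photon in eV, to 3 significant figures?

The Bohr energies scale as Z², so for Z = 6: E_n = −489.6/n² eV.
E_4 = −489.6/16 = −30.60 eV and E_3 = −489.6/9 = −54.40 eV.
The photon energy is |E_4 − E_3| = 23.8 eV.

23.8 eV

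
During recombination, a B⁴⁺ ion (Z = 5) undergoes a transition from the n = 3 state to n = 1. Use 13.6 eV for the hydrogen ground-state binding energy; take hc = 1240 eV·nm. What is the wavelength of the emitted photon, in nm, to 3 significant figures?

4.10 nm

For Z = 5 the level energies scale as Z², so the effective Rydberg energy is 13.6 × 25 = 340.0 eV.
ΔE = 340.0 × (1/1² − 1/3²) = 340.0 × 0.8889 = 302.2 eV.
λ = hc/ΔE = 1240 / 302.2 = 4.10 nm.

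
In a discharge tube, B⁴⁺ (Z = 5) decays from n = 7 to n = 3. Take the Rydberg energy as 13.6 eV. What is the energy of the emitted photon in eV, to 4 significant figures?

30.84 eV

The Bohr energies scale as Z², so for Z = 5: E_n = −340.0/n² eV.
E_7 = −340.0/49 = −6.939 eV and E_3 = −340.0/9 = −37.78 eV.
The photon energy is |E_7 − E_3| = 30.84 eV.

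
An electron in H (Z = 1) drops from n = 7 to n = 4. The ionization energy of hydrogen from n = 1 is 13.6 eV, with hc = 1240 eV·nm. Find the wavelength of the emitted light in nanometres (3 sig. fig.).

2170 nm

ΔE = 13.60 × (1/4² − 1/7²) = 13.60 × 0.04209 = 0.5724 eV.
λ = hc/ΔE = 1240 / 0.5724 = 2170 nm.
This line belongs to the Brackett series.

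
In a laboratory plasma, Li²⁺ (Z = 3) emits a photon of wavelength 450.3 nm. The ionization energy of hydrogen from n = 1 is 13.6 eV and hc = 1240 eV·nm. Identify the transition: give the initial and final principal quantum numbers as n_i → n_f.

n_i = 5, n_f = 4

The photon energy is ΔE = hc/λ = 1240 / 450.3 = 2.754 eV.
With Z = 3, ΔE = 122.4 × (1/n_f² − 1/n_i²), so 1/n_f² − 1/n_i² = 0.02250.
Trying n_f = 4 gives 1/n_i² = 0.04000, i.e. n_i ≈ 5; this pair matches.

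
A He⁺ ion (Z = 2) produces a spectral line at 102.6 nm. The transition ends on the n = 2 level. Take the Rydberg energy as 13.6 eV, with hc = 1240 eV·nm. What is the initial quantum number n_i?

The photon energy is ΔE = hc/λ = 1240 / 102.6 = 12.09 eV.
With Z = 2, ΔE = 54.40 × (1/n_f² − 1/n_i²), so 1/n_f² − 1/n_i² = 0.2222.
With n_f = 2: 1/n_i² = 1/4 − 0.2222 = 0.02784, so n_i ≈ 5.99.

n_i = 6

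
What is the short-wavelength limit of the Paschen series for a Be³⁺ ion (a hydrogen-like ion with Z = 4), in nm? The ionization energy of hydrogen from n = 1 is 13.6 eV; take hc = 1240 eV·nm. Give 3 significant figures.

51.3 nm

The Paschen series has lower level n_f = 3; the series limit corresponds to n_i → ∞.
ΔE_max = 13.6 × 16 / 3² = 24.18 eV.
λ_min = 1240 / 24.18 = 51.3 nm.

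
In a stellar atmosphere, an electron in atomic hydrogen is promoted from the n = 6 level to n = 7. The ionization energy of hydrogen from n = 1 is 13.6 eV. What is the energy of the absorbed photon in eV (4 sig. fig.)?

0.1002 eV

E_7 = −13.60/49 = −0.2776 eV and E_6 = −13.60/36 = −0.3778 eV.
The photon energy is |E_7 − E_6| = 0.1002 eV.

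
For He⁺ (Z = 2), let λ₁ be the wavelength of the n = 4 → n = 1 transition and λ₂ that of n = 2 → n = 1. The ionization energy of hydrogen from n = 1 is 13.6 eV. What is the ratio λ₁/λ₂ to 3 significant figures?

λ ∝ 1/ΔE ∝ 1/(1/n_f² − 1/n_i²), and the Z² and hc factors cancel in the ratio.
λ₁/λ₂ = (1/1² − 1/2²)/(1/1² − 1/4²) = 0.7500/0.9375 = 0.800.

0.800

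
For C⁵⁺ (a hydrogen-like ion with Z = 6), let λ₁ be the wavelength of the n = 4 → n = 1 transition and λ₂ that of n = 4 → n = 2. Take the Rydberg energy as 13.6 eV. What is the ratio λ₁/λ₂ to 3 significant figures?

0.200

λ ∝ 1/ΔE ∝ 1/(1/n_f² − 1/n_i²), and the Z² and hc factors cancel in the ratio.
λ₁/λ₂ = (1/2² − 1/4²)/(1/1² − 1/4²) = 0.1875/0.9375 = 0.200.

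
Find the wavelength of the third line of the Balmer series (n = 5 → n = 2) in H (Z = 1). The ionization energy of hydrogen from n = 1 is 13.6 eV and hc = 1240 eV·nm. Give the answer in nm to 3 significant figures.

434 nm

The Balmer series terminates on n_f = 2; the third line has n_i = 2+3 = 5.
ΔE = 13.60 × (1/2² − 1/5²) = 2.856 eV.
λ = 1240 / 2.856 = 434 nm.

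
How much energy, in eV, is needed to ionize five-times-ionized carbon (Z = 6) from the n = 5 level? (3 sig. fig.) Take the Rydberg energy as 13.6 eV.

E_n = −13.6 Z²/n² = −489.6/n² eV for Z = 6.
E_5 = −489.6/25 = −19.6 eV, so ionization (to E = 0) requires 19.6 eV.

19.6 eV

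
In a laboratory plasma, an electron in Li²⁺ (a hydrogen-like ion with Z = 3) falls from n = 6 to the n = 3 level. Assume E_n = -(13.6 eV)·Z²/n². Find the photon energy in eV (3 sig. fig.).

The Bohr energies scale as Z², so for Z = 3: E_n = −122.4/n² eV.
E_6 = −122.4/36 = −3.400 eV and E_3 = −122.4/9 = −13.60 eV.
The photon energy is |E_6 − E_3| = 10.2 eV.

10.2 eV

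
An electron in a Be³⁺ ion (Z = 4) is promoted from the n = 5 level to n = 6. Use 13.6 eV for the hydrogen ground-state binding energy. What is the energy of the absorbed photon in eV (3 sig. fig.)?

2.66 eV

The Bohr energies scale as Z², so for Z = 4: E_n = −217.6/n² eV.
E_6 = −217.6/36 = −6.044 eV and E_5 = −217.6/25 = −8.704 eV.
The photon energy is |E_6 − E_5| = 2.66 eV.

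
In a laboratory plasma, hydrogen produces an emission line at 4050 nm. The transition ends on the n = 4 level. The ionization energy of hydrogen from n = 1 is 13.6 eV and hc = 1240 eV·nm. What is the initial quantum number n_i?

n_i = 5

The photon energy is ΔE = hc/λ = 1240 / 4050 = 0.3062 eV.
With Z = 1, ΔE = 13.60 × (1/n_f² − 1/n_i²), so 1/n_f² − 1/n_i² = 0.02251.
With n_f = 4: 1/n_i² = 1/16 − 0.02251 = 0.03999, so n_i ≈ 5.00.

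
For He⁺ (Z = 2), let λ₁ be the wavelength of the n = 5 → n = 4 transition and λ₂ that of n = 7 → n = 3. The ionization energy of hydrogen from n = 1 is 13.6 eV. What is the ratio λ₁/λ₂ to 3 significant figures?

λ ∝ 1/ΔE ∝ 1/(1/n_f² − 1/n_i²), and the Z² and hc factors cancel in the ratio.
λ₁/λ₂ = (1/3² − 1/7²)/(1/4² − 1/5²) = 0.09070/0.02250 = 4.03.

4.03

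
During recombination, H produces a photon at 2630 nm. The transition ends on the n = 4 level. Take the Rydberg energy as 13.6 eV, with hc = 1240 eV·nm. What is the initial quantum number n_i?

n_i = 6

The photon energy is ΔE = hc/λ = 1240 / 2630 = 0.4715 eV.
With Z = 1, ΔE = 13.60 × (1/n_f² − 1/n_i²), so 1/n_f² − 1/n_i² = 0.03467.
With n_f = 4: 1/n_i² = 1/16 − 0.03467 = 0.02783, so n_i ≈ 5.99.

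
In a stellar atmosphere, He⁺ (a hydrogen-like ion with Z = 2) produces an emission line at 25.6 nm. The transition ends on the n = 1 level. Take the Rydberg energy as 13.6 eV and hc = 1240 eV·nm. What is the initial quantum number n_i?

The photon energy is ΔE = hc/λ = 1240 / 25.6 = 48.44 eV.
With Z = 2, ΔE = 54.40 × (1/n_f² − 1/n_i²), so 1/n_f² − 1/n_i² = 0.8904.
With n_f = 1: 1/n_i² = 1/1 − 0.8904 = 0.1096, so n_i ≈ 3.02.

n_i = 3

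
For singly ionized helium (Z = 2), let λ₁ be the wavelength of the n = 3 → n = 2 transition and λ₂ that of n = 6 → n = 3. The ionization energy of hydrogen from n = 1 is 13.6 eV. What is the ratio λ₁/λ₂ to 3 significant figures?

0.600

λ ∝ 1/ΔE ∝ 1/(1/n_f² − 1/n_i²), and the Z² and hc factors cancel in the ratio.
λ₁/λ₂ = (1/3² − 1/6²)/(1/2² − 1/3²) = 0.08333/0.1389 = 0.600.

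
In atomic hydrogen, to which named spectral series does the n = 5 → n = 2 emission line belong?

The series is set by the lower level: n_f = 2 is the Balmer series.

Balmer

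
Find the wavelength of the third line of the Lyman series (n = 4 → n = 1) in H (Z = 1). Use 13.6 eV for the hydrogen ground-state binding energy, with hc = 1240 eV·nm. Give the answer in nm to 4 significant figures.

97.25 nm

The Lyman series terminates on n_f = 1; the third line has n_i = 1+3 = 4.
ΔE = 13.60 × (1/1² − 1/4²) = 12.75 eV.
λ = 1240 / 12.75 = 97.25 nm.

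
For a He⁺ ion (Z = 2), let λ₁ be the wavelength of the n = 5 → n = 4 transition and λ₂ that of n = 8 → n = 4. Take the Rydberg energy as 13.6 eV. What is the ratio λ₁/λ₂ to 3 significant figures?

λ ∝ 1/ΔE ∝ 1/(1/n_f² − 1/n_i²), and the Z² and hc factors cancel in the ratio.
λ₁/λ₂ = (1/4² − 1/8²)/(1/4² − 1/5²) = 0.04688/0.02250 = 2.08.

2.08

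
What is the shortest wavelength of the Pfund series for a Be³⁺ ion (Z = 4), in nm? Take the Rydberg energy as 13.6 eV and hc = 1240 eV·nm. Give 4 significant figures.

142.5 nm

The Pfund series has lower level n_f = 5; the series limit corresponds to n_i → ∞.
ΔE_max = 13.6 × 16 / 5² = 8.704 eV.
λ_min = 1240 / 8.704 = 142.5 nm.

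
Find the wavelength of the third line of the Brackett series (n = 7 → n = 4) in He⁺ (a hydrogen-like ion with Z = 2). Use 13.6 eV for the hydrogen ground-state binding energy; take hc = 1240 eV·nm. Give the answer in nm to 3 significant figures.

The Brackett series terminates on n_f = 4; the third line has n_i = 4+3 = 7.
ΔE = 54.40 × (1/4² − 1/7²) = 2.290 eV.
λ = 1240 / 2.290 = 542 nm.

542 nm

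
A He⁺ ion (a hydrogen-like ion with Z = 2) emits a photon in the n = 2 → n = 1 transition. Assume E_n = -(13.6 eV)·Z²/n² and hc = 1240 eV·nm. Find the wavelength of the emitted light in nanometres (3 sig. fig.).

For Z = 2 the level energies scale as Z², so the effective Rydberg energy is 13.6 × 4 = 54.40 eV.
ΔE = 54.40 × (1/1² − 1/2²) = 54.40 × 0.7500 = 40.80 eV.
λ = hc/ΔE = 1240 / 40.80 = 30.4 nm.

30.4 nm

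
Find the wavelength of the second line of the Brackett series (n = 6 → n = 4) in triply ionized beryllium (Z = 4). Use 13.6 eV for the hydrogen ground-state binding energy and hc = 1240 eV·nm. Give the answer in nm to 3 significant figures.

The Brackett series terminates on n_f = 4; the second line has n_i = 4+2 = 6.
ΔE = 217.6 × (1/4² − 1/6²) = 7.556 eV.
λ = 1240 / 7.556 = 164 nm.

164 nm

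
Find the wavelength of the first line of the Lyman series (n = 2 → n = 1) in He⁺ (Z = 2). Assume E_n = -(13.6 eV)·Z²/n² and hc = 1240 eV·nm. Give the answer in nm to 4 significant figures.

The Lyman series terminates on n_f = 1; the first line has n_i = 1+1 = 2.
ΔE = 54.40 × (1/1² − 1/2²) = 40.80 eV.
λ = 1240 / 40.80 = 30.39 nm.

30.39 nm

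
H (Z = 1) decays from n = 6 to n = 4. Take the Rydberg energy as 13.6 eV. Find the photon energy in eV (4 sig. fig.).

0.4722 eV

E_6 = −13.60/36 = −0.3778 eV and E_4 = −13.60/16 = −0.8500 eV.
The photon energy is |E_6 − E_4| = 0.4722 eV.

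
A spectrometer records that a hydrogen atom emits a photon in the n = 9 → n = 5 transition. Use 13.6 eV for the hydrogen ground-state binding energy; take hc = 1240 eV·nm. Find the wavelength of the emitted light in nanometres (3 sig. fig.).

3300 nm

ΔE = 13.60 × (1/5² − 1/9²) = 13.60 × 0.02765 = 0.3761 eV.
λ = hc/ΔE = 1240 / 0.3761 = 3300 nm.
This line belongs to the Pfund series.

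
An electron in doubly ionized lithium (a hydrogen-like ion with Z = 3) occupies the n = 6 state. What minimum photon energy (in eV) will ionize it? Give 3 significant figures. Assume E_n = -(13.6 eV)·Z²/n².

3.40 eV

E_n = −13.6 Z²/n² = −122.4/n² eV for Z = 3.
E_6 = −122.4/36 = −3.40 eV, so ionization (to E = 0) requires 3.40 eV.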